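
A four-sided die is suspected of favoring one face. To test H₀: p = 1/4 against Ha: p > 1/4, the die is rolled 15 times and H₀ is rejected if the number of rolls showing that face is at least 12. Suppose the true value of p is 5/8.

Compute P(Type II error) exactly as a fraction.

Under the alternative p = 5/8, S ~ Binomial(15, 5/8); β is the probability the test does not reject, P(S < 12).
Summing C(15,j)·(5/8)^j·(3/8)^{15-j} for j = 0..11 gives 7681591069083/8796093022208.

7681591069083/8796093022208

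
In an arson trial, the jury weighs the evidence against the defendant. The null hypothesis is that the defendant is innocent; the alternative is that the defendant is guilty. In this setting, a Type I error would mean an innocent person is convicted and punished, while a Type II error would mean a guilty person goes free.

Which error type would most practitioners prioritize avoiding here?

Type I error

The Type I consequence (an innocent person is convicted and punished) is more severe than the Type II consequence (a guilty person goes free).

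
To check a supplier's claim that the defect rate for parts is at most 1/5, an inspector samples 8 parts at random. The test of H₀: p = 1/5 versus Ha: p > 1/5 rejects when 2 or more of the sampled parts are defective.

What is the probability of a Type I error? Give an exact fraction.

194017/390625

The significance level is the probability, assuming p = 1/5, of seeing 2 or more defectives in 8 draws.
Computing the lower-tail complement: 1 − 196608/390625 = 194017/390625.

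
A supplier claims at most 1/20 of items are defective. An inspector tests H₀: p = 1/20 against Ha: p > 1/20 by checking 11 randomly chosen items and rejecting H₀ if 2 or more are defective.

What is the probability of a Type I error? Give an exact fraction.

The significance level is the probability, assuming p = 1/20, of seeing 2 or more defectives in 11 draws.
Via the complement, α = 1 − Σ_{j=0}^{1} C(11,j)(1/20)^j(19/20)^{11-j} = 2086801226597/20480000000000.

2086801226597/20480000000000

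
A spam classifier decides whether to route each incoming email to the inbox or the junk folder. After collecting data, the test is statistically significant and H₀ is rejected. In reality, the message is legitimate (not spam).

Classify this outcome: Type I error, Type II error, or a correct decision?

Type I error

The conventional null hypothesis here is that the message is legitimate (not spam).
H₀ was rejected, but H₀ is actually true.
Rejecting a true null hypothesis is a Type I error (false positive).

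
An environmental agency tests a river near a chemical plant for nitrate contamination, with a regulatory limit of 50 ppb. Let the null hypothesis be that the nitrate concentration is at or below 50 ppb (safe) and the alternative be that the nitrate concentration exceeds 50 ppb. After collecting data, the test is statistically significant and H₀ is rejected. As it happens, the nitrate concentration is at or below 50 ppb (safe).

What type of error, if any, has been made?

Type I error

H₀ was rejected, but H₀ is actually true.
Rejecting a true null hypothesis is a Type I error (false positive).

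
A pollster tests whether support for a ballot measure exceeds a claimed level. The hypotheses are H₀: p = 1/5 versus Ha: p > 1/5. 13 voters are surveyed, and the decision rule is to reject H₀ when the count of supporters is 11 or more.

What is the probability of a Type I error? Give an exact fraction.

1301/1220703125

The Type I error probability is α = P(Y ≥ 11) computed under H₀, where Y ~ Binomial(13, 1/5).
Summing C(13,j)(1/5)^j(4/5)^{13−j} for j = 11,…,13 gives 1301/1220703125.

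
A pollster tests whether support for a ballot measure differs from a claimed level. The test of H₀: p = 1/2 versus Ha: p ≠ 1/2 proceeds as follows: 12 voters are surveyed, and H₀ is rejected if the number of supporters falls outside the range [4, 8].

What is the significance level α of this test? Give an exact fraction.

α = P(K ≤ 3 or K ≥ 9 | p = 1/2), K ~ Binomial(12, 1/2).
The two tails are symmetric, so α = 2·(1 + 12 + 66 + 220)/2^12 = 598/4096 = 299/2048.

299/2048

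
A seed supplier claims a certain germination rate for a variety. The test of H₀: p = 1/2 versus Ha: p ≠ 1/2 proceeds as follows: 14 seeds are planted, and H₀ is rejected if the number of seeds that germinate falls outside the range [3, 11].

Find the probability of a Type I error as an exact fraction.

α = P(X ≤ 2 or X ≥ 12 | p = 1/2), X ~ Binomial(14, 1/2).
The two tails are symmetric, so α = 2·(1 + 14 + 91)/2^14 = 212/16384 = 53/4096.

53/4096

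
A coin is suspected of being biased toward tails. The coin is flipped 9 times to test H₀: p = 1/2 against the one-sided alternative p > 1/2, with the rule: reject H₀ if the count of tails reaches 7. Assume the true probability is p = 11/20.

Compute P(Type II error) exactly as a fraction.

54431799039/64000000000

A Type II error is failing to reject when Ha holds: with p = 11/20, β = P(S ≤ 6).
Adding the binomial probabilities P(S=0)+…+P(S=6) at p = 11/20 gives 54431799039/64000000000.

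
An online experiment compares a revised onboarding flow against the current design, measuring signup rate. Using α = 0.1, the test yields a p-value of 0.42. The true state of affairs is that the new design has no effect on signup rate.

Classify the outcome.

The conventional null hypothesis is that the new design has no effect on signup rate.
Since p = 0.42 ≥ α = 0.1, H₀ is not rejected.
H₀ is true (actually the new design has no effect on signup rate).
The decision matches the true state — no error.

No error — this is a correct decision.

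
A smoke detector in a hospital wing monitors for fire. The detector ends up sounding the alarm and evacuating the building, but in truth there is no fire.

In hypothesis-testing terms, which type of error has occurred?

Type I error

The null hypothesis here is that there is no fire.
'Sounding the alarm and evacuating the building' corresponds to rejecting H₀.
H₀ was rejected but H₀ is true — a Type I error (false positive).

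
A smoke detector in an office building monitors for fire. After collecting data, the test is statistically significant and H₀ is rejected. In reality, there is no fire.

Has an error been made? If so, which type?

Type I error

The conventional null hypothesis here is that there is no fire.
H₀ was rejected, but H₀ is actually true.
Rejecting a true null hypothesis is a Type I error (false positive).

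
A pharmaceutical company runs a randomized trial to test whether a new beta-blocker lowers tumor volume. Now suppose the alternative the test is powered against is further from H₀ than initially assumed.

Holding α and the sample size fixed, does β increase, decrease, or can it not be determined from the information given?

It decreases.

A bigger departure from H₀ is easier for the test to detect, so it fails to reject less often.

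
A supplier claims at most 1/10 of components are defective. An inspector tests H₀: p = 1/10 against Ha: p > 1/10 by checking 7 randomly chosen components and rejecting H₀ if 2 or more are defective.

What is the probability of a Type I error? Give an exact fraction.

93559/625000

Under H₀, X ~ Binomial(7, 1/10); the Type I error rate is P(X ≥ 2).
Computing the lower-tail complement: 1 − 531441/625000 = 93559/625000.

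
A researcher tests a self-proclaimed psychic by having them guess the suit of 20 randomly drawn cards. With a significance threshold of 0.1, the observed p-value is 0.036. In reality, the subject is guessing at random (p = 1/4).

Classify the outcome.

Type I error

The conventional null hypothesis is that the subject is guessing at random (p = 1/4).
Since p = 0.036 < α = 0.1, H₀ is rejected.
H₀ is true (actually the subject is guessing at random (p = 1/4)).
Rejecting a true H₀ is a Type I error.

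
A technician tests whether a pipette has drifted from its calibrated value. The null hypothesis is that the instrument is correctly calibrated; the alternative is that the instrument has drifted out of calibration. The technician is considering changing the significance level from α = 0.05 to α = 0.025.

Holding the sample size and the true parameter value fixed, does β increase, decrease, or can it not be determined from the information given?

It increases.

Lowering α raises the bar for rejection; under Ha, the test now fails to reject on outcomes it previously would have rejected.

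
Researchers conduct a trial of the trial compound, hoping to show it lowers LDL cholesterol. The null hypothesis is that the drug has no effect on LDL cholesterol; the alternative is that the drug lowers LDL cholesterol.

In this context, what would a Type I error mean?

A Type I error would mean concluding that the drug lowers LDL cholesterol when in fact the drug has no effect on LDL cholesterol.

A Type I error is rejecting H₀ when H₀ is true.
Here that means concluding that the drug is effective when actually the drug has no effect on LDL cholesterol.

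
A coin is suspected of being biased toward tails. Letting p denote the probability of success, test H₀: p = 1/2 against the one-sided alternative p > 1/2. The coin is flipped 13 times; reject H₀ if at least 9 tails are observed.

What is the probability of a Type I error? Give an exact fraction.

α = P(reject H₀ | H₀ true) = P(Y ≥ 9 | p = 1/2), with Y ~ Binomial(13, 1/2).
Summing the upper tail: (715 + 286 + 78 + 13 + 1) / 2^13 = 1093/8192.

1093/8192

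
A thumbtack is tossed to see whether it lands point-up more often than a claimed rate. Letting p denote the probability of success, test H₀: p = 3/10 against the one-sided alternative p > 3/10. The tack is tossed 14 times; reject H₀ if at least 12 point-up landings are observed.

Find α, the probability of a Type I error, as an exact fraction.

The Type I error probability is α = P(Y ≥ 12) computed under H₀, where Y ~ Binomial(14, 3/10).
Adding the binomial terms for j = 12 through 14 with p = 3/10 yields 1265361021/50000000000000.

1265361021/50000000000000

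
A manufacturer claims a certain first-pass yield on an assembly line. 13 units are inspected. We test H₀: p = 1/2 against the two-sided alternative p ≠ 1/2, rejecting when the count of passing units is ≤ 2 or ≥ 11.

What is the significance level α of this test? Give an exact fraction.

The significance level is the null-hypothesis probability of the rejection region {≤2} ∪ {≥11}.
Each tail has probability (1 + 13 + 78)/8192; doubling gives α = 184/8192 = 23/1024.

23/1024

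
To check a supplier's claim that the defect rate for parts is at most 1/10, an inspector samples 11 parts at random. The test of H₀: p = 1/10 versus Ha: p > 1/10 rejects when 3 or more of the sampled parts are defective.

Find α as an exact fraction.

α = P(reject H₀ | H₀ true) = P(K ≥ 3 | p = 1/10), K ~ Binomial(11, 1/10).
Via the complement, α = 1 − Σ_{j=0}^{2} C(11,j)(1/10)^j(9/10)^{11-j} = 1791237017/20000000000.

1791237017/20000000000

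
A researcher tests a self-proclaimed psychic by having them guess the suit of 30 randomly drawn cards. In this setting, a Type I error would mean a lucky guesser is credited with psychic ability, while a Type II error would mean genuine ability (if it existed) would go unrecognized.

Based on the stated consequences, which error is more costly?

Type I error

The Type I consequence (a lucky guesser is credited with psychic ability) is more severe than the Type II consequence (genuine ability (if it existed) would go unrecognized).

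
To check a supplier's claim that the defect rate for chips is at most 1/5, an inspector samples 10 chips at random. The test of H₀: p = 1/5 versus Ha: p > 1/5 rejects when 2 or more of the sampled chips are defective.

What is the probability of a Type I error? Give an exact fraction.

The significance level is the probability, assuming p = 1/5, of seeing 2 or more defectives in 10 draws.
Computing the lower-tail complement: 1 − 3670016/9765625 = 6095609/9765625.

6095609/9765625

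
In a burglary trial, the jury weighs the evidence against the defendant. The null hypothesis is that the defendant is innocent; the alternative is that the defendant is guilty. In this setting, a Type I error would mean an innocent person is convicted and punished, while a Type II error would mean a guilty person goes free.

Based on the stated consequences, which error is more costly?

Type I error

The Type I consequence (an innocent person is convicted and punished) is more severe than the Type II consequence (a guilty person goes free).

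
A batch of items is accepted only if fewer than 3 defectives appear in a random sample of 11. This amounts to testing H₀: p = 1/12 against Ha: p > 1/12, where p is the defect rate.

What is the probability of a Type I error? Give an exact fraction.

The significance level is the probability, assuming p = 1/12, of seeing 3 or more defectives in 11 draws.
Via the complement, α = 1 − Σ_{j=0}^{2} C(11,j)(1/12)^j(11/12)^{11-j} = 1581403943/27518828544.

1581403943/27518828544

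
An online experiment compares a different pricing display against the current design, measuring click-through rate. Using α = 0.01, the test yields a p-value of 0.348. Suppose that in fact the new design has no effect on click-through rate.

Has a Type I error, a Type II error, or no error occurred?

Neither — the decision is correct.

The conventional null hypothesis is that the new design has no effect on click-through rate.
Since p = 0.348 ≥ α = 0.01, H₀ is not rejected.
H₀ is true (actually the new design has no effect on click-through rate).
The decision matches the true state — no error.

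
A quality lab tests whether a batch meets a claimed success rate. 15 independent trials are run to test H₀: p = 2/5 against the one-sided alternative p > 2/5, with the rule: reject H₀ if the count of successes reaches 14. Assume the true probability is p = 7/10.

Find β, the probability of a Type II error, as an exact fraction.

A Type II error is failing to reject when Ha holds: with p = 7/10, β = P(S ≤ 13).
Equivalently, β = 1 − P(S ≥ 14) = 241183100052963/250000000000000.

241183100052963/250000000000000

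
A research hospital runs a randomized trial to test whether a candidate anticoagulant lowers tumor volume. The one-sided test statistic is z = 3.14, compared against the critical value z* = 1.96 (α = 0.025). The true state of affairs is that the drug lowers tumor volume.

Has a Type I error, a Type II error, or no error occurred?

Neither — the decision is correct.

The conventional null hypothesis is that the drug has no effect on tumor volume.
Since z = 3.14 > z* = 1.96, H₀ is rejected.
H₀ is false (actually the drug lowers tumor volume).
The decision matches the true state — no error.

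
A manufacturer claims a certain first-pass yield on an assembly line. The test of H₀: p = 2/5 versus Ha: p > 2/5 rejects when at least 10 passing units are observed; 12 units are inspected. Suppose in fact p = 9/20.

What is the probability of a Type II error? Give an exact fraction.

812745962073749/819200000000000

Under the alternative p = 9/20, X ~ Binomial(12, 9/20); β is the probability the test does not reject, P(X < 10).
Adding the binomial probabilities P(X=0)+…+P(X=9) at p = 9/20 gives 812745962073749/819200000000000.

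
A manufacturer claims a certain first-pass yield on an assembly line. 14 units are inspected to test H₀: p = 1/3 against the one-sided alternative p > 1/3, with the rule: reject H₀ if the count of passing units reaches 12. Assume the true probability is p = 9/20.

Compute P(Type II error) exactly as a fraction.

A Type II error is failing to reject when Ha holds: with p = 9/20, β = P(X ≤ 11).
Summing C(14,j)·(9/20)^j·(11/20)^{14-j} for j = 0..11 gives 817437922121895041/819200000000000000.

817437922121895041/819200000000000000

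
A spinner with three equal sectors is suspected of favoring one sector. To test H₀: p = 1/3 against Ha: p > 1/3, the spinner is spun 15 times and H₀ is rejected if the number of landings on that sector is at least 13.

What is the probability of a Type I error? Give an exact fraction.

451/14348907

α = P(reject H₀ | H₀ true) = P(Y ≥ 13 | p = 1/3), with Y ~ Binomial(15, 1/3).
P(Y ≥ 13) = Σ_{j=13}^{15} C(15,j)·(1/3)^j·(2/3)^{15-j} = 451/14348907.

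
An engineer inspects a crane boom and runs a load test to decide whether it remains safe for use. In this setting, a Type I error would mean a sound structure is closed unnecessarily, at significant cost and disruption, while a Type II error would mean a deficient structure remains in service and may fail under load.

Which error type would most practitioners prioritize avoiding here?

The Type II consequence (a deficient structure remains in service and may fail under load) is more severe than the Type I consequence (a sound structure is closed unnecessarily, at significant cost and disruption).

Type II error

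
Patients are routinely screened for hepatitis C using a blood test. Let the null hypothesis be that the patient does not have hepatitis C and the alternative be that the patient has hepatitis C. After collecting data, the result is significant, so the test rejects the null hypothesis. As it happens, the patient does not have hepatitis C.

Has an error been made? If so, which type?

H₀ was rejected, but H₀ is actually true.
Rejecting a true null hypothesis is a Type I error (false positive).

Type I error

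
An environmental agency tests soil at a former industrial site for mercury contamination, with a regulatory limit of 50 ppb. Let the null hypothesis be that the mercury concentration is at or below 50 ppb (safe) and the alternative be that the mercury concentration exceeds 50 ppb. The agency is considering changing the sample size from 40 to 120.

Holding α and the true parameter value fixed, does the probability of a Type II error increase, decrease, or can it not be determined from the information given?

It decreases.

A larger sample reduces the standard error, pulling the sampling distribution under Ha further from the non-rejection region.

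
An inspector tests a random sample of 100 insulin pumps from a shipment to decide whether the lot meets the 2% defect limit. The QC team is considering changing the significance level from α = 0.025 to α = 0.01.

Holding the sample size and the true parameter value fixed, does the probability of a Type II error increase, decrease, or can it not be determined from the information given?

It increases.

Lowering α raises the bar for rejection; under Ha, the test now fails to reject on outcomes it previously would have rejected.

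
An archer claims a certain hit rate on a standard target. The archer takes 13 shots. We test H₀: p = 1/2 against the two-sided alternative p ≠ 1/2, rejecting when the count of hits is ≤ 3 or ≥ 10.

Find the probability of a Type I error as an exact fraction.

The significance level is the null-hypothesis probability of the rejection region {≤3} ∪ {≥10}.
The two tails are symmetric, so α = 2·(1 + 13 + 78 + 286)/2^13 = 756/8192 = 189/2048.

189/2048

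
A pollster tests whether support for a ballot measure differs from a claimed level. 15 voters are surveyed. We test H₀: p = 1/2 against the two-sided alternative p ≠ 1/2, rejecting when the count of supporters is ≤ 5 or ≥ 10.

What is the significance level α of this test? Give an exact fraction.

309/1024

Under H₀, S ~ Binomial(15, 1/2); α is the probability of landing in either tail, P(S ≤ 5) + P(S ≥ 10).
Each tail has probability (1 + 15 + 105 + 455 + 1365 + 3003)/32768; doubling gives α = 9888/32768 = 309/1024.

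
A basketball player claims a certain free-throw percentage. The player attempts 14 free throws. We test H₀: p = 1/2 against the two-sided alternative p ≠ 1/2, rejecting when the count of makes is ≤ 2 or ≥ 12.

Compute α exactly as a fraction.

The significance level is the null-hypothesis probability of the rejection region {≤2} ∪ {≥12}.
Each tail has probability (1 + 14 + 91)/16384; doubling gives α = 212/16384 = 53/4096.

53/4096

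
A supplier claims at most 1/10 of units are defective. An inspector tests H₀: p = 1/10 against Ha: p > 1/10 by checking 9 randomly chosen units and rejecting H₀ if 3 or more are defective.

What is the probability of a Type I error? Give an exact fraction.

α = P(reject H₀ | H₀ true) = P(S ≥ 3 | p = 1/10), S ~ Binomial(9, 1/10).
α = 1 − P(S ≤ 2) = 1 − 473513931/500000000 = 26486069/500000000.

26486069/500000000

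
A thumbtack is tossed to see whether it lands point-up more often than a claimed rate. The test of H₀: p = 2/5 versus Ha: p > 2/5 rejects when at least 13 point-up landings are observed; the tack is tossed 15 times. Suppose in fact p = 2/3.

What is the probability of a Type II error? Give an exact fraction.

13210219/14348907

Under the alternative p = 2/3, K ~ Binomial(15, 2/3); β is the probability the test does not reject, P(K < 13).
Summing C(15,j)·(2/3)^j·(1/3)^{15-j} for j = 0..12 gives 13210219/14348907.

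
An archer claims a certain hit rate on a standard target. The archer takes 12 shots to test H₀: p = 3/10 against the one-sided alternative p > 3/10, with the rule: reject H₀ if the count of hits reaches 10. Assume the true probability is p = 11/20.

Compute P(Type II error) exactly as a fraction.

784677287856069/819200000000000

Under the alternative p = 11/20, S ~ Binomial(12, 11/20); β is the probability the test does not reject, P(S < 10).
Equivalently, β = 1 − P(S ≥ 10) = 784677287856069/819200000000000.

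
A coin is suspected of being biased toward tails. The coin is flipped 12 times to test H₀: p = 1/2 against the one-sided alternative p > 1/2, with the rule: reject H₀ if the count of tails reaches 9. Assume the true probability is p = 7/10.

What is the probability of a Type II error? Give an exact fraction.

β = P(fail to reject H₀ | Ha true) = P(Y ≤ 8 | p = 7/10), Y ~ Binomial(12, 7/10).
Summing C(12,j)·(7/10)^j·(3/10)^{12-j} for j = 0..8 gives 101496845313/200000000000.

101496845313/200000000000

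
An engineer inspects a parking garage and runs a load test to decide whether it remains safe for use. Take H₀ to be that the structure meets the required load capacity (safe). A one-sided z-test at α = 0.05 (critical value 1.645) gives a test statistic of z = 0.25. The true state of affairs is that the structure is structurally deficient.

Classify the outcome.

Type II error

Since z = 0.25 ≤ z* = 1.645, H₀ is not rejected.
H₀ is false (actually the structure is structurally deficient).
Failing to reject a false H₀ is a Type II error.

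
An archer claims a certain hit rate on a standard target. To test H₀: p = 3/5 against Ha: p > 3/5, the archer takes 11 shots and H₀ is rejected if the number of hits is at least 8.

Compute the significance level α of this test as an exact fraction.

2893401/9765625

Under H₀, X ~ Binomial(11, 3/5), and α = P(X ≥ 8).
Adding the binomial terms for j = 8 through 11 with p = 3/5 yields 2893401/9765625.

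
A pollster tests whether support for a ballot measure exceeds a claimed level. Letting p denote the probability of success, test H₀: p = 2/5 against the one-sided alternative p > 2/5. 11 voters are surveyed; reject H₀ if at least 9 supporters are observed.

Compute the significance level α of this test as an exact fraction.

57856/9765625

The Type I error probability is α = P(S ≥ 9) computed under H₀, where S ~ Binomial(11, 2/5).
Adding the binomial terms for j = 9 through 11 with p = 2/5 yields 57856/9765625.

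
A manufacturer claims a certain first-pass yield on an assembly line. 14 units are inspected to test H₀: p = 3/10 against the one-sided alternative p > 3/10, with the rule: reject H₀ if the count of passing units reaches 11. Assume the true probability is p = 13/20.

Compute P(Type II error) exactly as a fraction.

A Type II error is failing to reject when Ha holds: with p = 13/20, β = P(X ≤ 10).
Adding the binomial probabilities P(X=0)+…+P(X=10) at p = 13/20 gives 638569946045404807/819200000000000000.

638569946045404807/819200000000000000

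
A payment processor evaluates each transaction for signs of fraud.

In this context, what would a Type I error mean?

A Type I error would mean concluding that the transaction is fraudulent when in fact the transaction is legitimate.

With the conventional null hypothesis that the transaction is legitimate:
A Type I error is rejecting H₀ when H₀ is true.
Here that means blocking the transaction and freezing the card when actually the transaction is legitimate.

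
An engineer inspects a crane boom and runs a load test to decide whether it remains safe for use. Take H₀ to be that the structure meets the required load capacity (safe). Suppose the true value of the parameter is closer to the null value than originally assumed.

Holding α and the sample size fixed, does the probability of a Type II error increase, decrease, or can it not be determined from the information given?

A smaller true effect puts the Ha sampling distribution closer to H₀, so more of it falls in the non-rejection region.

It increases.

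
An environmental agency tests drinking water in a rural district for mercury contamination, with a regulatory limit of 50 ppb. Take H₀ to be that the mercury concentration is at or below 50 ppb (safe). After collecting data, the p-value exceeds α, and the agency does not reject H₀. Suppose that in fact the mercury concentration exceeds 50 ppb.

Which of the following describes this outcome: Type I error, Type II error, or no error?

H₀ was not rejected, but H₀ is actually false.
Failing to reject a false null hypothesis is a Type II error (false negative).

Type II error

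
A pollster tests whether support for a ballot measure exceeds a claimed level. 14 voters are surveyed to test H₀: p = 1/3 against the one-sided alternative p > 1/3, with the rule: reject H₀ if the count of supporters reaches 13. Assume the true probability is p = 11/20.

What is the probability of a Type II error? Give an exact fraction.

β = P(fail to reject H₀ | Ha true) = P(Y ≤ 12 | p = 11/20), Y ~ Binomial(14, 11/20).
Adding the binomial probabilities P(Y=0)+…+P(Y=12) at p = 11/20 gives 1633670388436281453/1638400000000000000.

1633670388436281453/1638400000000000000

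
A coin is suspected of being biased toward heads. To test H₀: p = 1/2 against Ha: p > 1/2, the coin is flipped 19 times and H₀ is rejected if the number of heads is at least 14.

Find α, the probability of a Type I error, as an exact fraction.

2083/65536

The Type I error probability is α = P(Y ≥ 14) computed under H₀, where Y ~ Binomial(19, 1/2).
That's C(19,14) + C(19,15) + C(19,16) + C(19,17) + C(19,18) + C(19,19) over 2^19, i.e. (11628 + 3876 + 969 + 171 + 19 + 1)/524288 = 16664/524288 = 2083/65536.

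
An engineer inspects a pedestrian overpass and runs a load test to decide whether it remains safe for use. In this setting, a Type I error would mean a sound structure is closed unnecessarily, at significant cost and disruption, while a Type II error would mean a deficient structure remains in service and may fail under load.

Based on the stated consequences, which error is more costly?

Type II error

The Type II consequence (a deficient structure remains in service and may fail under load) is more severe than the Type I consequence (a sound structure is closed unnecessarily, at significant cost and disruption).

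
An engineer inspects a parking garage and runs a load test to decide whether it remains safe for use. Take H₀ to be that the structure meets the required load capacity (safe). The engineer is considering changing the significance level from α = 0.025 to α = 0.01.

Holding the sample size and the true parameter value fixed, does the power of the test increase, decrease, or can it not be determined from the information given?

A smaller α moves the rejection region further into the tail. With the alternative true, more outcomes now fall outside the rejection region, so failing to reject becomes more likely.
Since power = 1 − β and β increases, power decreases.

It decreases.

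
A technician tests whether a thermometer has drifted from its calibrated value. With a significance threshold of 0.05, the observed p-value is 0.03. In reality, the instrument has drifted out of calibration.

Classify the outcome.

Neither — the decision is correct.

The conventional null hypothesis is that the instrument is correctly calibrated.
Since p = 0.03 < α = 0.05, H₀ is rejected.
H₀ is false (actually the instrument has drifted out of calibration).
The decision matches the true state — no error.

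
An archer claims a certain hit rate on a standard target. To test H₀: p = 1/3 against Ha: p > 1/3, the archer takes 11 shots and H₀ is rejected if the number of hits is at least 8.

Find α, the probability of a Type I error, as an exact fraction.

521/59049

Under H₀, K ~ Binomial(11, 1/3), and α = P(K ≥ 8).
Adding the binomial terms for j = 8 through 11 with p = 1/3 yields 521/59049.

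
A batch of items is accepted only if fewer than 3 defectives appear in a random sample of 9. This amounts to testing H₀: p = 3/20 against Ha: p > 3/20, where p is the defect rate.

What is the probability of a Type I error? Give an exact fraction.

4507308909/32000000000

Under H₀, K ~ Binomial(9, 3/20); the Type I error rate is P(K ≥ 3).
α = 1 − P(K ≤ 2) = 1 − 27492691091/32000000000 = 4507308909/32000000000.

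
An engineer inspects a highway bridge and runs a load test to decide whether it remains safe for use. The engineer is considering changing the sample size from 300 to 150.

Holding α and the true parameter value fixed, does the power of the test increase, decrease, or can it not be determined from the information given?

It decreases.

Reducing n widens both sampling distributions, so the test has less ability to distinguish Ha from H₀.
Since power = 1 − β and β increases, power decreases.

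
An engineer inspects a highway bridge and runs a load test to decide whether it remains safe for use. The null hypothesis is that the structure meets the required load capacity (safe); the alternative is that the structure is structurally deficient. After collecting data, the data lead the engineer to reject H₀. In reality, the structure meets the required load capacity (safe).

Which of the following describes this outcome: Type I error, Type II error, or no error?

Type I error

H₀ was rejected, but H₀ is actually true.
Rejecting a true null hypothesis is a Type I error (false positive).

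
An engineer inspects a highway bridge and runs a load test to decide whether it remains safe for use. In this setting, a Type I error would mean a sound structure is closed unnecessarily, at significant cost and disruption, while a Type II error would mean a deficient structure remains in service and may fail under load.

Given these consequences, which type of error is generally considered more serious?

Type II error

The Type II consequence (a deficient structure remains in service and may fail under load) is more severe than the Type I consequence (a sound structure is closed unnecessarily, at significant cost and disruption).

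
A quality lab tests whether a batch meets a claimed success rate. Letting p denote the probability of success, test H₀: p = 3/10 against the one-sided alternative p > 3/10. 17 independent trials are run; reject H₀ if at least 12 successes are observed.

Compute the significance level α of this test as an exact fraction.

The Type I error probability is α = P(Y ≥ 12) computed under H₀, where Y ~ Binomial(17, 3/10).
Adding the binomial terms for j = 12 through 17 with p = 3/10 yields 32798897961633/50000000000000000.

32798897961633/50000000000000000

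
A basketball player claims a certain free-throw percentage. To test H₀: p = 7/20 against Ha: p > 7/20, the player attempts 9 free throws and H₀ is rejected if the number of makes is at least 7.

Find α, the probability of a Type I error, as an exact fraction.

α = P(reject H₀ | H₀ true) = P(K ≥ 7 | p = 7/20), with K ~ Binomial(9, 7/20).
Summing C(9,j)(7/20)^j(13/20)^{9−j} for j = 7,…,9 gives 715658867/64000000000.

715658867/64000000000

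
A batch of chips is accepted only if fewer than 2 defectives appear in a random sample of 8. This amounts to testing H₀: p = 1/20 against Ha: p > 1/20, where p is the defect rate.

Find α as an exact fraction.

1465463047/25600000000

α = P(reject H₀ | H₀ true) = P(X ≥ 2 | p = 1/20), X ~ Binomial(8, 1/20).
Computing the lower-tail complement: 1 − 24134536953/25600000000 = 1465463047/25600000000.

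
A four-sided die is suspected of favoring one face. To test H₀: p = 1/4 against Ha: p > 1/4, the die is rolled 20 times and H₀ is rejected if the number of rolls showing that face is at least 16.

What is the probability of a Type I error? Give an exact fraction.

α = P(reject H₀ | H₀ true) = P(S ≥ 16 | p = 1/4), with S ~ Binomial(20, 1/4).
Adding the binomial terms for j = 16 through 20 with p = 1/4 yields 106249/274877906944.

106249/274877906944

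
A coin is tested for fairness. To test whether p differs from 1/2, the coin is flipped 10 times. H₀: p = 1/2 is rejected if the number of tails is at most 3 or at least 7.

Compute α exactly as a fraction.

11/32

Under H₀, X ~ Binomial(10, 1/2); α is the probability of landing in either tail, P(X ≤ 3) + P(X ≥ 7).
By symmetry, α = 2·P(X ≤ 3) = 2·(1 + 10 + 45 + 120)/1024 = 352/1024 = 11/32.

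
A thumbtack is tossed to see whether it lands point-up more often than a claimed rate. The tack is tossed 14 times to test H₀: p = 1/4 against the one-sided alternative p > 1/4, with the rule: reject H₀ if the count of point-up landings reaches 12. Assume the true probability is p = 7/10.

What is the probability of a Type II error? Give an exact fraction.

41958212136219/50000000000000

A Type II error is failing to reject when Ha holds: with p = 7/10, β = P(K ≤ 11).
Summing C(14,j)·(7/10)^j·(3/10)^{14-j} for j = 0..11 gives 41958212136219/50000000000000.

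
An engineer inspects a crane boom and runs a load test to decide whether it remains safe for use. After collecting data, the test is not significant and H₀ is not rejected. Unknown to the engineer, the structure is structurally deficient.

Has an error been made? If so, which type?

Type II error

The conventional null hypothesis here is that the structure meets the required load capacity (safe).
H₀ was not rejected, but H₀ is actually false.
Failing to reject a false null hypothesis is a Type II error (false negative).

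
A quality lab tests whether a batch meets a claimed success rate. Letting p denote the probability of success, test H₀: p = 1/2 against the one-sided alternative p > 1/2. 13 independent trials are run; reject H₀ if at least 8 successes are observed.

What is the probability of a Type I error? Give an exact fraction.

595/2048

The Type I error probability is α = P(Y ≥ 8) computed under H₀, where Y ~ Binomial(13, 1/2).
Summing the upper tail: (1287 + 715 + 286 + 78 + 13 + 1) / 2^13 = 2380/8192 = 595/2048.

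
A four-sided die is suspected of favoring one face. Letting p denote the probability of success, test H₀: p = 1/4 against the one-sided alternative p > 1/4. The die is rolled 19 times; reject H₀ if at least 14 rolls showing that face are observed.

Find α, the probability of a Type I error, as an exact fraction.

The Type I error probability is α = P(K ≥ 14) computed under H₀, where K ~ Binomial(19, 1/4).
Summing C(19,j)(1/4)^j(3/4)^{19−j} for j = 14,…,19 gives 395915/34359738368.

395915/34359738368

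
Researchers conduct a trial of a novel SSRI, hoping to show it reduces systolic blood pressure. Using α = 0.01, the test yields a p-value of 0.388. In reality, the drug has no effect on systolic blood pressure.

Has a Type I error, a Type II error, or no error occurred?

The conventional null hypothesis is that the drug has no effect on systolic blood pressure.
Since p = 0.388 ≥ α = 0.01, H₀ is not rejected.
H₀ is true (actually the drug has no effect on systolic blood pressure).
The decision matches the true state — no error.

No error — this is a correct decision.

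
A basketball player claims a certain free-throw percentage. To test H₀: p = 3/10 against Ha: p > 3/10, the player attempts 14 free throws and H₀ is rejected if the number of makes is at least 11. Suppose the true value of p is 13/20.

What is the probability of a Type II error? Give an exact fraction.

638569946045404807/819200000000000000

β = P(fail to reject H₀ | Ha true) = P(S ≤ 10 | p = 13/20), S ~ Binomial(14, 13/20).
Summing C(14,j)·(13/20)^j·(7/20)^{14-j} for j = 0..10 gives 638569946045404807/819200000000000000.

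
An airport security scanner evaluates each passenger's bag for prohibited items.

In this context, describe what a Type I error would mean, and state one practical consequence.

With the conventional null hypothesis that the bag contains no prohibited items:
A Type I error is rejecting H₀ when H₀ is true.
Here that means flagging the bag for a manual search when actually the bag contains no prohibited items.

A Type I error would mean concluding that the bag contains a prohibited item when in fact the bag contains no prohibited items. Consequence: a harmless bag is searched, delaying the passenger.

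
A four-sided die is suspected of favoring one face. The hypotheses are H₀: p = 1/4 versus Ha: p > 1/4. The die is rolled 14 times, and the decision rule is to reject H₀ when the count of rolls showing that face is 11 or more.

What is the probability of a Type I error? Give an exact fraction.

5345/134217728

The Type I error probability is α = P(S ≥ 11) computed under H₀, where S ~ Binomial(14, 1/4).
Summing C(14,j)(1/4)^j(3/4)^{14−j} for j = 11,…,14 gives 5345/134217728.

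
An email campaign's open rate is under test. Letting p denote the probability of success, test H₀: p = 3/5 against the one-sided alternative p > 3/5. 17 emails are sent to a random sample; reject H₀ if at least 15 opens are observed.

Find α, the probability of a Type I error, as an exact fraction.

1879706817/152587890625

Under H₀, K ~ Binomial(17, 3/5), and α = P(K ≥ 15).
Summing C(17,j)(3/5)^j(2/5)^{17−j} for j = 15,…,17 gives 1879706817/152587890625.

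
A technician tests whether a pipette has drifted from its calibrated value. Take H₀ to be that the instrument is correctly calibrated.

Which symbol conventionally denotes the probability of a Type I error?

α

P(Type I error) = P(reject H₀ | H₀ true) = α, the significance level.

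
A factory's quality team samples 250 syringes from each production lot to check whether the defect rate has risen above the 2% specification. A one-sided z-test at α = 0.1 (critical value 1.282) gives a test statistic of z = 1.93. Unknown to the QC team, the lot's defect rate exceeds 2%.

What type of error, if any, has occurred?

No error (correct decision).

The conventional null hypothesis is that the lot's defect rate is 2% (within specification).
Since z = 1.93 > z* = 1.282, H₀ is rejected.
H₀ is false (actually the lot's defect rate exceeds 2%).
The decision matches the true state — no error.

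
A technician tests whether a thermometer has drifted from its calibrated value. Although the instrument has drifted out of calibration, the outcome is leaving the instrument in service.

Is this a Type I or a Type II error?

Type II error

The null hypothesis here is that the instrument is correctly calibrated.
'Leaving the instrument in service' corresponds to failing to reject H₀.
H₀ was not rejected but H₀ is false — a Type II error (false negative).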